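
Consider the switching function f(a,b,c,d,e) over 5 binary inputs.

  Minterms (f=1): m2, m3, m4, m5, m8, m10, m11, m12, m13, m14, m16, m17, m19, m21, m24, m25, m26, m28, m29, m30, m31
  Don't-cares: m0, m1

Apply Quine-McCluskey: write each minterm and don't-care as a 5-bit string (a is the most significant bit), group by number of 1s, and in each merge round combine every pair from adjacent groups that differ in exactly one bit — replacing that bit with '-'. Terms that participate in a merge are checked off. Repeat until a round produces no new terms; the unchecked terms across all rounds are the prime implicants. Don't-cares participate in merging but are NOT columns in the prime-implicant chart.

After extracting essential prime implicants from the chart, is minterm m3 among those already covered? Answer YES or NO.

YES

Round 0: 00000✓ 00001✓ 00010✓ 00011✓ 00100✓ 00101✓ 01000✓ 01010✓ 01011✓ 01100✓ 01101✓ 01110✓ 10000✓ 10001✓ 10011✓ 10101✓ 11000✓ 11001✓ 11010✓ 11100✓ 11101✓ 11110✓ 11111✓
Round 1: -0000✓ -0001✓ -0011✓ -0101✓ -1000✓ -1010✓ -1100✓ -1101✓ -1110✓ 0-000✓ 0-010✓ 0-011✓ 0-100✓ 0-101✓ 00-00✓ 00-01✓ 000-0✓ 000-1✓ 0000-✓ 0001-✓ 0010-✓ 01-00✓ 01-10✓ 010-0✓ 0101-✓ 011-0✓ 0110-✓ 1-000✓ 1-001✓ 1-101✓ 10-01✓ 100-1✓ 1000-✓ 11-00✓ 11-01✓ 11-10✓ 110-0✓ 1100-✓ 111-0✓ 111-1✓ 1110-✓ 1111-✓
Round 2: --000 --101 -0-01 -00-1 -000- -1-00✓ -1-10✓ -10-0✓ -11-0✓ -110- 0--00 0-0-0 0-01- 0-10- 00-0- 000-- 01--0✓ 1--01 1-00- 11--0✓ 11-0- 111--
Round 3: -1--0
PIs = {--000, --101, -0-01, -00-1, -000-, -1--0, -110-, 0--00, 0-0-0, 0-01-, 0-10-, 00-0-, 000--, 1--01, 1-00-, 11-0-, 111--}
Coverage chart:
  m2: 0-0-0,0-01-,000--
  m3: -00-1,0-01-,000--
  m4: 0--00,0-10-,00-0-
  m5: --101,-0-01,0-10-,00-0-
  m8: --000,-1--0,0--00,0-0-0
  m10: -1--0,0-0-0,0-01-
  m11: 0-01- ←essential
  m12: -1--0,-110-,0--00,0-10-
  m13: --101,-110-,0-10-
  m14: -1--0 ←essential
  m16: --000,-000-,1-00-
  m17: -0-01,-00-1,-000-,1--01,1-00-
  m19: -00-1 ←essential
  m21: --101,-0-01,1--01
  m24: --000,-1--0,1-00-,11-0-
  m25: 1--01,1-00-,11-0-
  m26: -1--0 ←essential
  m28: -1--0,-110-,11-0-,111--
  m29: --101,-110-,1--01,11-0-,111--
  m30: -1--0,111--
  m31: 111-- ←essential
Essential: -00-1, -1--0, 0-01-, 111--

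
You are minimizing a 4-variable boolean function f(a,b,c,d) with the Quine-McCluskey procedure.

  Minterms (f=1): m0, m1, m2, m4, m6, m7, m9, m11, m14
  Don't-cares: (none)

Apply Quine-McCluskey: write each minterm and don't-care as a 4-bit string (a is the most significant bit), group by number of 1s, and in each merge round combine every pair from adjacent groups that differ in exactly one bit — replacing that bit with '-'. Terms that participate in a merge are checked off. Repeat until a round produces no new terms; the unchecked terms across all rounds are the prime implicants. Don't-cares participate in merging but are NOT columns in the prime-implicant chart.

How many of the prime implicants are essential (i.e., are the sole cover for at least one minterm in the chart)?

Round 0: 0000✓ 0001✓ 0010✓ 0100✓ 0110✓ 0111✓ 1001✓ 1011✓ 1110✓
Round 1: -001 -110 0-00✓ 0-10✓ 00-0✓ 000- 01-0✓ 011- 10-1
Round 2: 0--0
PIs = {-001, -110, 0--0, 000-, 011-, 10-1}
Coverage chart:
  m0: 0--0,000-
  m1: -001,000-
  m2: 0--0 ←essential
  m4: 0--0 ←essential
  m6: -110,0--0,011-
  m7: 011- ←essential
  m9: -001,10-1
  m11: 10-1 ←essential
  m14: -110 ←essential
Essential: -110, 0--0, 011-, 10-1

4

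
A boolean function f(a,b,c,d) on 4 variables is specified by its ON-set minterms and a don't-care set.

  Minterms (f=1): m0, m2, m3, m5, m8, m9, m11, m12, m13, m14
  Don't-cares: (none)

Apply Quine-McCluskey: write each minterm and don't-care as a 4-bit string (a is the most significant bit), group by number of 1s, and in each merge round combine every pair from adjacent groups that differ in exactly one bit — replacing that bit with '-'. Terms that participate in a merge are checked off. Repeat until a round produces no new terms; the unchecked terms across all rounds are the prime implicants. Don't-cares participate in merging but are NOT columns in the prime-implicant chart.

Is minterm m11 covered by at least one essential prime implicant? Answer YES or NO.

size-2^0 implicants → 0000(✓)  0010(✓)  0011(✓)  0101(✓)  1000(✓)  1001(✓)  1011(✓)  1100(✓)  1101(✓)  1110(✓)
size-2^1 implicants → -000  -011  -101  00-0  001-  1-00(✓)  1-01(✓)  10-1  100-(✓)  11-0  110-(✓)
size-2^2 implicants → 1-0-
Unchecked terms (primes): -000, -011, -101, 00-0, 001-, 1-0-, 10-1, 11-0
Minterm coverage:
  m0 ⊆ -000,00-0
  m2 ⊆ 00-0,001-
  m3 ⊆ -011,001-
  m5 ⊆ -101 [E]
  m8 ⊆ -000,1-0-
  m9 ⊆ 1-0-,10-1
  m11 ⊆ -011,10-1
  m12 ⊆ 1-0-,11-0
  m13 ⊆ -101,1-0-
  m14 ⊆ 11-0 [E]
E = {-101, 11-0}

NO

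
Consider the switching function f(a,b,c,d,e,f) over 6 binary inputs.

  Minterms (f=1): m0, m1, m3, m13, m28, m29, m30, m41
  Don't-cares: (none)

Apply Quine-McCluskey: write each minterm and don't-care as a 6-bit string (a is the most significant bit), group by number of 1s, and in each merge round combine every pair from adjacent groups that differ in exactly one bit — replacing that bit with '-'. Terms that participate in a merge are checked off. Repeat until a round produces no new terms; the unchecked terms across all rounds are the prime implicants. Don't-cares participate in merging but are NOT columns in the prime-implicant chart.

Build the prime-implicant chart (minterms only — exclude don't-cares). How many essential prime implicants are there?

5

[col 0] 000000*, 000001*, 000011*, 001101*, 011100*, 011101*, 011110*, 101001
[col 1] 0-1101, 0000-1, 00000-, 0111-0, 01110-
Prime implicants: 0-1101, 0000-1, 00000-, 0111-0, 01110-, 101001
PI chart (minterm → PIs covering it):
  0 | 00000-  (sole → essential)
  1 | 0000-1,00000-
  3 | 0000-1  (sole → essential)
  13 | 0-1101  (sole → essential)
  28 | 0111-0,01110-
  29 | 0-1101,01110-
  30 | 0111-0  (sole → essential)
  41 | 101001  (sole → essential)
Essential prime implicants: 0-1101, 0000-1, 00000-, 0111-0, 101001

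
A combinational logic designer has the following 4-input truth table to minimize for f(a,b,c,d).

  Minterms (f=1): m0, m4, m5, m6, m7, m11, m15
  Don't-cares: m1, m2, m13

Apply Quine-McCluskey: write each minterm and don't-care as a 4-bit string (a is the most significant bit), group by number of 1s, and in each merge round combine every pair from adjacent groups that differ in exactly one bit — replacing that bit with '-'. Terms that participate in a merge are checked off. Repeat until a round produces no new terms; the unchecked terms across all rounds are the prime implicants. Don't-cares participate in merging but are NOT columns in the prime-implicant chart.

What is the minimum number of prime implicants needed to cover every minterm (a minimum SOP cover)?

[col 0] 0000*, 0001*, 0010*, 0100*, 0101*, 0110*, 0111*, 1011*, 1101*, 1111*
[col 1] -101*, -111*, 0-00*, 0-01*, 0-10*, 00-0*, 000-*, 01-0*, 01-1*, 010-*, 011-*, 1-11, 11-1*
[col 2] -1-1, 0--0, 0-0-, 01--
Prime implicants: -1-1, 0--0, 0-0-, 01--, 1-11
PI chart (minterm → PIs covering it):
  0 | 0--0,0-0-
  4 | 0--0,0-0-,01--
  5 | -1-1,0-0-,01--
  6 | 0--0,01--
  7 | -1-1,01--
  11 | 1-11  (sole → essential)
  15 | -1-1,1-11
Essential prime implicants: 1-11
Petrick residual → -1-1, 0--0
Minimum SOP uses 3 PIs: bd + a'd' + acd

3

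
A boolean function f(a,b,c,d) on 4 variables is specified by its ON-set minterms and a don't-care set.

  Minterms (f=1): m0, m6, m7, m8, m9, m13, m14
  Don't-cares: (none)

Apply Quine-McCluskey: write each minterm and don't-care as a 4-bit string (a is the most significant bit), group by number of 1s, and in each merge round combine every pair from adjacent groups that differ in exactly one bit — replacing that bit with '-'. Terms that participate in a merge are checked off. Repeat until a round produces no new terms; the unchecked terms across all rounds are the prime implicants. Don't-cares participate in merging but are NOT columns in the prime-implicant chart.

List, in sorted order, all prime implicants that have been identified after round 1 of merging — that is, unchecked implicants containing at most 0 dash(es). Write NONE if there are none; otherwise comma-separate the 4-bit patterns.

Round 0: 0000✓ 0110✓ 0111✓ 1000✓ 1001✓ 1101✓ 1110✓
Round 1: -000 -110 011- 1-01 100-
PIs = {-000, -110, 011-, 1-01, 100-}

NONE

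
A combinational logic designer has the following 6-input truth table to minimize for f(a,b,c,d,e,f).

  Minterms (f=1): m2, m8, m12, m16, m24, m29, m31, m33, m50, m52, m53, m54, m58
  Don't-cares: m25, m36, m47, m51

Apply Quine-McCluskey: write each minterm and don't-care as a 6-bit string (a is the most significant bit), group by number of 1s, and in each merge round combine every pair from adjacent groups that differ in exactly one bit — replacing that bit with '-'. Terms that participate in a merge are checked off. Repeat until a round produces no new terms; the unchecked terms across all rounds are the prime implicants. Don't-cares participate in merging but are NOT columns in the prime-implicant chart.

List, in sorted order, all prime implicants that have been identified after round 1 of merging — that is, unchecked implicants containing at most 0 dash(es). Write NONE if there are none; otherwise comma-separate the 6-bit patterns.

size-2^0 implicants → 000010  001000(✓)  001100(✓)  010000(✓)  011000(✓)  011001(✓)  011101(✓)  011111(✓)  100001  100100(✓)  101111  110010(✓)  110011(✓)  110100(✓)  110101(✓)  110110(✓)  111010(✓)
size-2^1 implicants → 0-1000  001-00  01-000  011-01  01100-  0111-1  1-0100  11-010  110-10  11001-  1101-0  11010-
Unchecked terms (primes): 0-1000, 000010, 001-00, 01-000, 011-01, 01100-, 0111-1, 1-0100, 100001, 101111, 11-010, 110-10, 11001-, 1101-0, 11010-

000010, 100001, 101111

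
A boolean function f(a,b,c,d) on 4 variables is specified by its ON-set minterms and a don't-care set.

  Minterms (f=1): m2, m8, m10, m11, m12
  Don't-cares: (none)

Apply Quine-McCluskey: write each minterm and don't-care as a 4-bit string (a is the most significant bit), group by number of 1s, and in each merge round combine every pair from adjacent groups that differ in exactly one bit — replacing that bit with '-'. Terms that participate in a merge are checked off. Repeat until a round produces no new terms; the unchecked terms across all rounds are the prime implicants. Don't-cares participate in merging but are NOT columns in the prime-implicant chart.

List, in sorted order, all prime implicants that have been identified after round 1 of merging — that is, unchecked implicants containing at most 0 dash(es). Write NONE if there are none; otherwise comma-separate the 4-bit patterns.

[col 0] 0010*, 1000*, 1010*, 1011*, 1100*
[col 1] -010, 1-00, 10-0, 101-
Prime implicants: -010, 1-00, 10-0, 101-

NONE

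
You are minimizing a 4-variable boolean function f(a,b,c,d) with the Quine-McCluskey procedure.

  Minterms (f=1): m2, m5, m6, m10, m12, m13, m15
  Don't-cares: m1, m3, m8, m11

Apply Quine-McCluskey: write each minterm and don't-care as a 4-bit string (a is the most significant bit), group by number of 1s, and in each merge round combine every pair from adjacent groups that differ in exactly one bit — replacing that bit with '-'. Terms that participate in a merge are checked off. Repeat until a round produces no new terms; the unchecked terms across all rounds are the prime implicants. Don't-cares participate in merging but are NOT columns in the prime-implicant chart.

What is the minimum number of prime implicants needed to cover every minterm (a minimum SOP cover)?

[col 0] 0001*, 0010*, 0011*, 0101*, 0110*, 1000*, 1010*, 1011*, 1100*, 1101*, 1111*
[col 1] -010*, -011*, -101, 0-01, 0-10, 00-1, 001-*, 1-00, 1-11, 10-0, 101-*, 11-1, 110-
[col 2] -01-
Prime implicants: -01-, -101, 0-01, 0-10, 00-1, 1-00, 1-11, 10-0, 11-1, 110-
PI chart (minterm → PIs covering it):
  2 | -01-,0-10
  5 | -101,0-01
  6 | 0-10  (sole → essential)
  10 | -01-,10-0
  12 | 1-00,110-
  13 | -101,11-1,110-
  15 | 1-11,11-1
Essential prime implicants: 0-10
Petrick residual → -01-, -101, 1-00, 1-11
Minimum SOP uses 5 PIs: b'c + bc'd + a'cd' + ac'd' + acd

5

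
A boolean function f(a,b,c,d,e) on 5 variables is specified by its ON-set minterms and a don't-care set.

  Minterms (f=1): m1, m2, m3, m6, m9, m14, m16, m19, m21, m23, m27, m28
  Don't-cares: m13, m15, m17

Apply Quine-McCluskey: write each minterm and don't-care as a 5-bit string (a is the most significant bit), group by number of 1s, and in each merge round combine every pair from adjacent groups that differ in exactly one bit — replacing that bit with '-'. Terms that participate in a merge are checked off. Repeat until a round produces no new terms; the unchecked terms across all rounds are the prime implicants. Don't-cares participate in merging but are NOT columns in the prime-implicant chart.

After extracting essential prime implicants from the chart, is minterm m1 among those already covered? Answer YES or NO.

NO

[col 0] 00001*, 00010*, 00011*, 00110*, 01001*, 01101*, 01110*, 01111*, 10000*, 10001*, 10011*, 10101*, 10111*, 11011*, 11100
[col 1] -0001*, -0011*, 0-001, 0-110, 00-10, 000-1*, 0001-, 01-01, 011-1, 0111-, 1-011, 10-01*, 10-11*, 100-1*, 1000-, 101-1*
[col 2] -00-1, 10--1
Prime implicants: -00-1, 0-001, 0-110, 00-10, 0001-, 01-01, 011-1, 0111-, 1-011, 10--1, 1000-, 11100
PI chart (minterm → PIs covering it):
  1 | -00-1,0-001
  2 | 00-10,0001-
  3 | -00-1,0001-
  6 | 0-110,00-10
  9 | 0-001,01-01
  14 | 0-110,0111-
  16 | 1000-  (sole → essential)
  19 | -00-1,1-011,10--1
  21 | 10--1  (sole → essential)
  23 | 10--1  (sole → essential)
  27 | 1-011  (sole → essential)
  28 | 11100  (sole → essential)
Essential prime implicants: 1-011, 10--1, 1000-, 11100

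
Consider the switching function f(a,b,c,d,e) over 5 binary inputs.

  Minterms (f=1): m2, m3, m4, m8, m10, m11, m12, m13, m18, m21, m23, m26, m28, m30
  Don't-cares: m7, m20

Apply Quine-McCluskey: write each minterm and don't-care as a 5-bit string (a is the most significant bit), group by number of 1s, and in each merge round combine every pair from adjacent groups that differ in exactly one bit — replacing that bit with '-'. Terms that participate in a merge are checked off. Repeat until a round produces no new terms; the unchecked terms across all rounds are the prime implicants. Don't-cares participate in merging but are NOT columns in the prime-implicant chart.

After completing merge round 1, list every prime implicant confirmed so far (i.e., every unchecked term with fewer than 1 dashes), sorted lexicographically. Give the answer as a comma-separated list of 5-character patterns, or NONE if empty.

Round 0: 00010✓ 00011✓ 00100✓ 00111✓ 01000✓ 01010✓ 01011✓ 01100✓ 01101✓ 10010✓ 10100✓ 10101✓ 10111✓ 11010✓ 11100✓ 11110✓
Round 1: -0010✓ -0100✓ -0111 -1010✓ -1100✓ 0-010✓ 0-011✓ 0-100✓ 00-11 0001-✓ 01-00 010-0 0101-✓ 0110- 1-010✓ 1-100✓ 101-1 1010- 11-10 111-0
Round 2: --010 --100 0-01-
PIs = {--010, --100, -0111, 0-01-, 00-11, 01-00, 010-0, 0110-, 101-1, 1010-, 11-10, 111-0}

NONE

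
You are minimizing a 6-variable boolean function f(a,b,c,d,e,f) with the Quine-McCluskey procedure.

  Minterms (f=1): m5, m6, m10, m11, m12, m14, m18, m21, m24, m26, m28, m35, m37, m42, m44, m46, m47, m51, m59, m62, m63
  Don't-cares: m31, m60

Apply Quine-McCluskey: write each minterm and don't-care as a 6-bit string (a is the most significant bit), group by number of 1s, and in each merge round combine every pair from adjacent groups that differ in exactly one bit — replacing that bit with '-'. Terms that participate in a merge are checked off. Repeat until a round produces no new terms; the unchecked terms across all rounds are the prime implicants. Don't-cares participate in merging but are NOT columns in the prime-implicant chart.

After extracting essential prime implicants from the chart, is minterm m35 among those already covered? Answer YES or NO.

size-2^0 implicants → 000101(✓)  000110(✓)  001010(✓)  001011(✓)  001100(✓)  001110(✓)  010010(✓)  010101(✓)  011000(✓)  011010(✓)  011100(✓)  011111(✓)  100011(✓)  100101(✓)  101010(✓)  101100(✓)  101110(✓)  101111(✓)  110011(✓)  111011(✓)  111100(✓)  111110(✓)  111111(✓)
size-2^1 implicants → -00101  -01010(✓)  -01100(✓)  -01110(✓)  -11100(✓)  -11111  0-0101  0-1010  0-1100(✓)  00-110  001-10(✓)  00101-  0011-0(✓)  01-010  011-00  0110-0  1-0011  1-1100(✓)  1-1110(✓)  1-1111(✓)  101-10(✓)  1011-0(✓)  10111-(✓)  11-011  111-11  1111-0(✓)  11111-(✓)
size-2^2 implicants → --1100  -01-10  -011-0  1-11-0  1-111-
Unchecked terms (primes): --1100, -00101, -01-10, -011-0, -11111, 0-0101, 0-1010, 00-110, 00101-, 01-010, 011-00, 0110-0, 1-0011, 1-11-0, 1-111-, 11-011, 111-11
Minterm coverage:
  m5 ⊆ -00101,0-0101
  m6 ⊆ 00-110 [E]
  m10 ⊆ -01-10,0-1010,00101-
  m11 ⊆ 00101- [E]
  m12 ⊆ --1100,-011-0
  m14 ⊆ -01-10,-011-0,00-110
  m18 ⊆ 01-010 [E]
  m21 ⊆ 0-0101 [E]
  m24 ⊆ 011-00,0110-0
  m26 ⊆ 0-1010,01-010,0110-0
  m28 ⊆ --1100,011-00
  m35 ⊆ 1-0011 [E]
  m37 ⊆ -00101 [E]
  m42 ⊆ -01-10 [E]
  m44 ⊆ --1100,-011-0,1-11-0
  m46 ⊆ -01-10,-011-0,1-11-0,1-111-
  m47 ⊆ 1-111- [E]
  m51 ⊆ 1-0011,11-011
  m59 ⊆ 11-011,111-11
  m62 ⊆ 1-11-0,1-111-
  m63 ⊆ -11111,1-111-,111-11
E = {-00101, -01-10, 0-0101, 00-110, 00101-, 01-010, 1-0011, 1-111-}

YES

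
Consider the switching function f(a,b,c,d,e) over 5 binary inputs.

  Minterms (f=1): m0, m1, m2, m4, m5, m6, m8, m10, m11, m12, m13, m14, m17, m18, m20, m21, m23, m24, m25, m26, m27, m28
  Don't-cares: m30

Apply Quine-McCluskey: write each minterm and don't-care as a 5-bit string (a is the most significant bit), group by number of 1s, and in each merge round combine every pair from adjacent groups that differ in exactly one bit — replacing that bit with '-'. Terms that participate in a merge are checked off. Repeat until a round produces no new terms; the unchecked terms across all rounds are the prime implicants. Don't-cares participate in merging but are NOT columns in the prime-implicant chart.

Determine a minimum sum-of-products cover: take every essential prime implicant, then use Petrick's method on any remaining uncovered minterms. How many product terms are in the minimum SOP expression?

8

size-2^0 implicants → 00000(✓)  00001(✓)  00010(✓)  00100(✓)  00101(✓)  00110(✓)  01000(✓)  01010(✓)  01011(✓)  01100(✓)  01101(✓)  01110(✓)  10001(✓)  10010(✓)  10100(✓)  10101(✓)  10111(✓)  11000(✓)  11001(✓)  11010(✓)  11011(✓)  11100(✓)  11110(✓)
size-2^1 implicants → -0001(✓)  -0010(✓)  -0100(✓)  -0101(✓)  -1000(✓)  -1010(✓)  -1011(✓)  -1100(✓)  -1110(✓)  0-000(✓)  0-010(✓)  0-100(✓)  0-101(✓)  0-110(✓)  00-00(✓)  00-01(✓)  00-10(✓)  000-0(✓)  0000-(✓)  001-0(✓)  0010-(✓)  01-00(✓)  01-10(✓)  010-0(✓)  0101-(✓)  011-0(✓)  0110-(✓)  1-001  1-010(✓)  1-100(✓)  10-01(✓)  101-1  1010-(✓)  11-00(✓)  11-10(✓)  110-0(✓)  110-1(✓)  1100-(✓)  1101-(✓)  111-0(✓)
size-2^2 implicants → --010  --100  -0-01  -010-  -1-00(✓)  -1-10(✓)  -10-0(✓)  -101-  -11-0(✓)  0--00(✓)  0--10(✓)  0-0-0(✓)  0-1-0(✓)  0-10-  00--0(✓)  00-0-  01--0(✓)  11--0(✓)  110--
size-2^3 implicants → -1--0  0---0
Unchecked terms (primes): --010, --100, -0-01, -010-, -1--0, -101-, 0---0, 0-10-, 00-0-, 1-001, 101-1, 110--
Minterm coverage:
  m0 ⊆ 0---0,00-0-
  m1 ⊆ -0-01,00-0-
  m2 ⊆ --010,0---0
  m4 ⊆ --100,-010-,0---0,0-10-,00-0-
  m5 ⊆ -0-01,-010-,0-10-,00-0-
  m6 ⊆ 0---0 [E]
  m8 ⊆ -1--0,0---0
  m10 ⊆ --010,-1--0,-101-,0---0
  m11 ⊆ -101- [E]
  m12 ⊆ --100,-1--0,0---0,0-10-
  m13 ⊆ 0-10- [E]
  m14 ⊆ -1--0,0---0
  m17 ⊆ -0-01,1-001
  m18 ⊆ --010 [E]
  m20 ⊆ --100,-010-
  m21 ⊆ -0-01,-010-,101-1
  m23 ⊆ 101-1 [E]
  m24 ⊆ -1--0,110--
  m25 ⊆ 1-001,110--
  m26 ⊆ --010,-1--0,-101-,110--
  m27 ⊆ -101-,110--
  m28 ⊆ --100,-1--0
E = {--010, -101-, 0---0, 0-10-, 101-1}
Petrick residual → --100, -0-01, 110--
Cover = c'de' + cd'e' + b'd'e + bc'd + a'e' + a'cd' + ab'ce + abc'  |cover|=8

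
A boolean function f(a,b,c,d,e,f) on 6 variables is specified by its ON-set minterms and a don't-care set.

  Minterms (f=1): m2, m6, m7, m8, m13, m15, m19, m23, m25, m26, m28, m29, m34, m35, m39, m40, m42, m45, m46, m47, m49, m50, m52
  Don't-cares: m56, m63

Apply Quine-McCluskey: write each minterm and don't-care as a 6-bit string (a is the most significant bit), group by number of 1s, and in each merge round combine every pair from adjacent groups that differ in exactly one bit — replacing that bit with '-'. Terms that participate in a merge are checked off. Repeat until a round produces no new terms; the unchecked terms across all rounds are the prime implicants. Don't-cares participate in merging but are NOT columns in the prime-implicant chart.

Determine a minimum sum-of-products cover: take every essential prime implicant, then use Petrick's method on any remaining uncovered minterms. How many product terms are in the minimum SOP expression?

13

[col 0] 000010*, 000110*, 000111*, 001000*, 001101*, 001111*, 010011*, 010111*, 011001*, 011010, 011100*, 011101*, 100010*, 100011*, 100111*, 101000*, 101010*, 101101*, 101110*, 101111*, 110001, 110010*, 110100, 111000*, 111111*
[col 1] -00010, -00111*, -01000, -01101*, -01111*, 0-0111, 0-1101, 00-111*, 000-10, 00011-, 0011-1*, 010-11, 011-01, 01110-, 1-0010, 1-1000, 1-1111, 10-010, 10-111*, 100-11, 10001-, 101-10, 1010-0, 1011-1*, 10111-
[col 2] -0-111, -011-1
Prime implicants: -0-111, -00010, -01000, -011-1, 0-0111, 0-1101, 000-10, 00011-, 010-11, 011-01, 011010, 01110-, 1-0010, 1-1000, 1-1111, 10-010, 100-11, 10001-, 101-10, 1010-0, 10111-, 110001, 110100
PI chart (minterm → PIs covering it):
  2 | -00010,000-10
  6 | 000-10,00011-
  7 | -0-111,0-0111,00011-
  8 | -01000  (sole → essential)
  13 | -011-1,0-1101
  15 | -0-111,-011-1
  19 | 010-11  (sole → essential)
  23 | 0-0111,010-11
  25 | 011-01  (sole → essential)
  26 | 011010  (sole → essential)
  28 | 01110-  (sole → essential)
  29 | 0-1101,011-01,01110-
  34 | -00010,1-0010,10-010,10001-
  35 | 100-11,10001-
  39 | -0-111,100-11
  40 | -01000,1-1000,1010-0
  42 | 10-010,101-10,1010-0
  45 | -011-1  (sole → essential)
  46 | 101-10,10111-
  47 | -0-111,-011-1,1-1111,10111-
  49 | 110001  (sole → essential)
  50 | 1-0010  (sole → essential)
  52 | 110100  (sole → essential)
Essential prime implicants: -01000, -011-1, 010-11, 011-01, 011010, 01110-, 1-0010, 110001, 110100
Petrick residual → -0-111, 000-10, 100-11, 101-10
Minimum SOP uses 13 PIs: b'def + b'cd'e'f' + b'cdf + a'b'c'ef' + a'bc'ef + a'bce'f + a'bcd'ef' + a'bcde' + ac'd'ef' + ab'c'ef + ab'cef' + abc'd'e'f + abc'de'f'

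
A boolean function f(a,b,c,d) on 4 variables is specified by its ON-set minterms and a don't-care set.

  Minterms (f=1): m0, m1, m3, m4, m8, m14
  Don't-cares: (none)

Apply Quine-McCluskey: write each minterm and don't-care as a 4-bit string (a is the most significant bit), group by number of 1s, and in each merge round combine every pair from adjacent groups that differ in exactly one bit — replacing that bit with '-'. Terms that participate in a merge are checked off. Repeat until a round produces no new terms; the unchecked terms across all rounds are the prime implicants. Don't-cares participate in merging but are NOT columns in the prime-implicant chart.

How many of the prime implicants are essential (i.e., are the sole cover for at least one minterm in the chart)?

4

Round 0: 0000✓ 0001✓ 0011✓ 0100✓ 1000✓ 1110
Round 1: -000 0-00 00-1 000-
PIs = {-000, 0-00, 00-1, 000-, 1110}
Coverage chart:
  m0: -000,0-00,000-
  m1: 00-1,000-
  m3: 00-1 ←essential
  m4: 0-00 ←essential
  m8: -000 ←essential
  m14: 1110 ←essential
Essential: -000, 0-00, 00-1, 1110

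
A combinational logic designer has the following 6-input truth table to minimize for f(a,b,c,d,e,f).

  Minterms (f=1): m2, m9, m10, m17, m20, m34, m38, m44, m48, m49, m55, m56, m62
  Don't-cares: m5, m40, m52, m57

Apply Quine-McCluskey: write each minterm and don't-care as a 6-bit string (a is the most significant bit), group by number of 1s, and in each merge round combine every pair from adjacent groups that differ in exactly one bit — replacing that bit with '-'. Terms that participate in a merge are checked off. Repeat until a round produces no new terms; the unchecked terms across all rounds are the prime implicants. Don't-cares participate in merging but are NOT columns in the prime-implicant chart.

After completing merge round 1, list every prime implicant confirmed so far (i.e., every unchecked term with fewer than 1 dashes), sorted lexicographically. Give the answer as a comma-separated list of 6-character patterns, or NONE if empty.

Round 0: 000010✓ 000101 001001 001010✓ 010001✓ 010100✓ 100010✓ 100110✓ 101000✓ 101100✓ 110000✓ 110001✓ 110100✓ 110111 111000✓ 111001✓ 111110
Round 1: -00010 -10001 -10100 00-010 1-1000 100-10 101-00 11-000✓ 11-001✓ 110-00 11000-✓ 11100-✓
Round 2: 11-00-
PIs = {-00010, -10001, -10100, 00-010, 000101, 001001, 1-1000, 100-10, 101-00, 11-00-, 110-00, 110111, 111110}

000101, 001001, 110111, 111110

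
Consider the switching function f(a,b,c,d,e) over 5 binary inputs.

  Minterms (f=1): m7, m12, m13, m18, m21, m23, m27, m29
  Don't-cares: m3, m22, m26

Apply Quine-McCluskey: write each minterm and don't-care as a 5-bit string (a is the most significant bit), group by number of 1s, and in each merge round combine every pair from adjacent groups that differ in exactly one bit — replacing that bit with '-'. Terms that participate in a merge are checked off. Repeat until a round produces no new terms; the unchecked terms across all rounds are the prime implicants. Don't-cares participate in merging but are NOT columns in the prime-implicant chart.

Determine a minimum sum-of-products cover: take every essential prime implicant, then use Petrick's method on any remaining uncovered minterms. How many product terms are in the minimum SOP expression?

5

size-2^0 implicants → 00011(✓)  00111(✓)  01100(✓)  01101(✓)  10010(✓)  10101(✓)  10110(✓)  10111(✓)  11010(✓)  11011(✓)  11101(✓)
size-2^1 implicants → -0111  -1101  00-11  0110-  1-010  1-101  10-10  101-1  1011-  1101-
Unchecked terms (primes): -0111, -1101, 00-11, 0110-, 1-010, 1-101, 10-10, 101-1, 1011-, 1101-
Minterm coverage:
  m7 ⊆ -0111,00-11
  m12 ⊆ 0110- [E]
  m13 ⊆ -1101,0110-
  m18 ⊆ 1-010,10-10
  m21 ⊆ 1-101,101-1
  m23 ⊆ -0111,101-1,1011-
  m27 ⊆ 1101- [E]
  m29 ⊆ -1101,1-101
E = {0110-, 1101-}
Petrick residual → -0111, 1-010, 1-101
Cover = b'cde + a'bcd' + ac'de' + acd'e + abc'd  |cover|=5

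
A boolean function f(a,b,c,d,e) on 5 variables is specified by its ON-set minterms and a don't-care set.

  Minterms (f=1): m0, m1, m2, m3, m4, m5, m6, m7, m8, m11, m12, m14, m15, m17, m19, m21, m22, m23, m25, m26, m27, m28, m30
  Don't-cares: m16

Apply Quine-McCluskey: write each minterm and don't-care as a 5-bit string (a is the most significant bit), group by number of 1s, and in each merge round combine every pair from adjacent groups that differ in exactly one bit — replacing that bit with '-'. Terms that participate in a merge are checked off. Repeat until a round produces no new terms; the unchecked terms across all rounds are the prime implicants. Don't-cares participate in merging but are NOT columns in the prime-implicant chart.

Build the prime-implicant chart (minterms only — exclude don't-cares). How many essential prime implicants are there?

5

Round 0: 00000✓ 00001✓ 00010✓ 00011✓ 00100✓ 00101✓ 00110✓ 00111✓ 01000✓ 01011✓ 01100✓ 01110✓ 01111✓ 10000✓ 10001✓ 10011✓ 10101✓ 10110✓ 10111✓ 11001✓ 11010✓ 11011✓ 11100✓ 11110✓
Round 1: -0000✓ -0001✓ -0011✓ -0101✓ -0110✓ -0111✓ -1011✓ -1100✓ -1110✓ 0-000✓ 0-011✓ 0-100✓ 0-110✓ 0-111✓ 00-00✓ 00-01✓ 00-10✓ 00-11✓ 000-0✓ 000-1✓ 0000-✓ 0001-✓ 001-0✓ 001-1✓ 0010-✓ 0011-✓ 01-00✓ 01-11✓ 011-0✓ 0111-✓ 1-001✓ 1-011✓ 1-110✓ 10-01✓ 10-11✓ 100-1✓ 1000-✓ 101-1✓ 1011-✓ 11-10 110-1✓ 1101- 111-0✓
Round 2: --011 --110 -0-01✓ -0-11✓ -00-1✓ -000- -01-1✓ -011- -11-0 0--00 0--11 0-1-0 0-11- 00--0✓ 00--1✓ 00-0-✓ 00-1-✓ 000--✓ 001--✓ 1-0-1 10--1✓
Round 3: -0--1 00---
PIs = {--011, --110, -0--1, -000-, -011-, -11-0, 0--00, 0--11, 0-1-0, 0-11-, 00---, 1-0-1, 11-10, 1101-}
Coverage chart:
  m0: -000-,0--00,00---
  m1: -0--1,-000-,00---
  m2: 00--- ←essential
  m3: --011,-0--1,0--11,00---
  m4: 0--00,0-1-0,00---
  m5: -0--1,00---
  m6: --110,-011-,0-1-0,0-11-,00---
  m7: -0--1,-011-,0--11,0-11-,00---
  m8: 0--00 ←essential
  m11: --011,0--11
  m12: -11-0,0--00,0-1-0
  m14: --110,-11-0,0-1-0,0-11-
  m15: 0--11,0-11-
  m17: -0--1,-000-,1-0-1
  m19: --011,-0--1,1-0-1
  m21: -0--1 ←essential
  m22: --110,-011-
  m23: -0--1,-011-
  m25: 1-0-1 ←essential
  m26: 11-10,1101-
  m27: --011,1-0-1,1101-
  m28: -11-0 ←essential
  m30: --110,-11-0,11-10
Essential: -0--1, -11-0, 0--00, 00---, 1-0-1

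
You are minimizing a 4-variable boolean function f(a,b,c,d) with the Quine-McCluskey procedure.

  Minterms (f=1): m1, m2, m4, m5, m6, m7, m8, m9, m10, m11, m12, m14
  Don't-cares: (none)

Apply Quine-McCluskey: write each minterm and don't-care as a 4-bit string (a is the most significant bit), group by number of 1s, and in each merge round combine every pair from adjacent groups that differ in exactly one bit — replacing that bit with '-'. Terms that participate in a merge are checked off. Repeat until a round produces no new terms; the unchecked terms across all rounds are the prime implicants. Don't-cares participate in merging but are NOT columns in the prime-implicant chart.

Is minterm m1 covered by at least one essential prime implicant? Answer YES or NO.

Round 0: 0001✓ 0010✓ 0100✓ 0101✓ 0110✓ 0111✓ 1000✓ 1001✓ 1010✓ 1011✓ 1100✓ 1110✓
Round 1: -001 -010✓ -100✓ -110✓ 0-01 0-10✓ 01-0✓ 01-1✓ 010-✓ 011-✓ 1-00✓ 1-10✓ 10-0✓ 10-1✓ 100-✓ 101-✓ 11-0✓
Round 2: --10 -1-0 01-- 1--0 10--
PIs = {--10, -001, -1-0, 0-01, 01--, 1--0, 10--}
Coverage chart:
  m1: -001,0-01
  m2: --10 ←essential
  m4: -1-0,01--
  m5: 0-01,01--
  m6: --10,-1-0,01--
  m7: 01-- ←essential
  m8: 1--0,10--
  m9: -001,10--
  m10: --10,1--0,10--
  m11: 10-- ←essential
  m12: -1-0,1--0
  m14: --10,-1-0,1--0
Essential: --10, 01--, 10--

NO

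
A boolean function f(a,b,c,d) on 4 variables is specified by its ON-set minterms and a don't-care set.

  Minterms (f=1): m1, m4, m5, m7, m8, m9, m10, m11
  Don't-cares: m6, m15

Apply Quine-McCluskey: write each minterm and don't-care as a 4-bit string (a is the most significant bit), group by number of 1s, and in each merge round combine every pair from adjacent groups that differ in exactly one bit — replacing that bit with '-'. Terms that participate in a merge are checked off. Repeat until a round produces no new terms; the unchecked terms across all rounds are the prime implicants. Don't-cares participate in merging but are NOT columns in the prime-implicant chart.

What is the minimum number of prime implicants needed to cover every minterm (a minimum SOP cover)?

size-2^0 implicants → 0001(✓)  0100(✓)  0101(✓)  0110(✓)  0111(✓)  1000(✓)  1001(✓)  1010(✓)  1011(✓)  1111(✓)
size-2^1 implicants → -001  -111  0-01  01-0(✓)  01-1(✓)  010-(✓)  011-(✓)  1-11  10-0(✓)  10-1(✓)  100-(✓)  101-(✓)
size-2^2 implicants → 01--  10--
Unchecked terms (primes): -001, -111, 0-01, 01--, 1-11, 10--
Minterm coverage:
  m1 ⊆ -001,0-01
  m4 ⊆ 01-- [E]
  m5 ⊆ 0-01,01--
  m7 ⊆ -111,01--
  m8 ⊆ 10-- [E]
  m9 ⊆ -001,10--
  m10 ⊆ 10-- [E]
  m11 ⊆ 1-11,10--
E = {01--, 10--}
Petrick residual → -001
Cover = b'c'd + a'b + ab'  |cover|=3

3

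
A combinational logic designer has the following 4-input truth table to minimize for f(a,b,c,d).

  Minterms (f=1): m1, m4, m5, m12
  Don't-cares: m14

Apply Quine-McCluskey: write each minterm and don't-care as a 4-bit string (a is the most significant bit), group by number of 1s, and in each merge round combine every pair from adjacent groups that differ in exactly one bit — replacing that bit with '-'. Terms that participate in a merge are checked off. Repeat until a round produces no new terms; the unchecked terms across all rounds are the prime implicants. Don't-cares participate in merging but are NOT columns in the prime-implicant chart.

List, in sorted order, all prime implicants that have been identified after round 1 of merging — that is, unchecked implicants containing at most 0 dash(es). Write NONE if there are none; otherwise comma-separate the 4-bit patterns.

size-2^0 implicants → 0001(✓)  0100(✓)  0101(✓)  1100(✓)  1110(✓)
size-2^1 implicants → -100  0-01  010-  11-0
Unchecked terms (primes): -100, 0-01, 010-, 11-0

NONE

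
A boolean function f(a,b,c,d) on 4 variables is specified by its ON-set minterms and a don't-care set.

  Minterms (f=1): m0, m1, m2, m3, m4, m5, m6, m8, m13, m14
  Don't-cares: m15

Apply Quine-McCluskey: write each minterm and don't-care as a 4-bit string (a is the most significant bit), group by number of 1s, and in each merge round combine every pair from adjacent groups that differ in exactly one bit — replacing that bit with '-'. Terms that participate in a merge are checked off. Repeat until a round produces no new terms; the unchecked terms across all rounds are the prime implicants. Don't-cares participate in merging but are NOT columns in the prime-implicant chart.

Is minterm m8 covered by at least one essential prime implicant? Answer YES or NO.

size-2^0 implicants → 0000(✓)  0001(✓)  0010(✓)  0011(✓)  0100(✓)  0101(✓)  0110(✓)  1000(✓)  1101(✓)  1110(✓)  1111(✓)
size-2^1 implicants → -000  -101  -110  0-00(✓)  0-01(✓)  0-10(✓)  00-0(✓)  00-1(✓)  000-(✓)  001-(✓)  01-0(✓)  010-(✓)  11-1  111-
size-2^2 implicants → 0--0  0-0-  00--
Unchecked terms (primes): -000, -101, -110, 0--0, 0-0-, 00--, 11-1, 111-
Minterm coverage:
  m0 ⊆ -000,0--0,0-0-,00--
  m1 ⊆ 0-0-,00--
  m2 ⊆ 0--0,00--
  m3 ⊆ 00-- [E]
  m4 ⊆ 0--0,0-0-
  m5 ⊆ -101,0-0-
  m6 ⊆ -110,0--0
  m8 ⊆ -000 [E]
  m13 ⊆ -101,11-1
  m14 ⊆ -110,111-
E = {-000, 00--}

YES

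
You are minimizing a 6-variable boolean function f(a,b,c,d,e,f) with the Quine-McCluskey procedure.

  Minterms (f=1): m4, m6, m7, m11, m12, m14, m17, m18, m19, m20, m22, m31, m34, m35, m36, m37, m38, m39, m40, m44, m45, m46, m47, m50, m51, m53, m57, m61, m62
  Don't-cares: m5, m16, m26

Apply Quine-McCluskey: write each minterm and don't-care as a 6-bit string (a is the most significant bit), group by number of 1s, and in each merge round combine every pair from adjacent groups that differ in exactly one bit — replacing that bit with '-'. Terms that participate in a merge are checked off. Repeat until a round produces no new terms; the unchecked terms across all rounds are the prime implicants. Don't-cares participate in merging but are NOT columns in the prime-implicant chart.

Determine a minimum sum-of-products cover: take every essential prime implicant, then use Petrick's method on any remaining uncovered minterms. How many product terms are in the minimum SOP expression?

12

Round 0: 000100✓ 000101✓ 000110✓ 000111✓ 001011 001100✓ 001110✓ 010000✓ 010001✓ 010010✓ 010011✓ 010100✓ 010110✓ 011010✓ 011111 100010✓ 100011✓ 100100✓ 100101✓ 100110✓ 100111✓ 101000✓ 101100✓ 101101✓ 101110✓ 101111✓ 110010✓ 110011✓ 110101✓ 111001✓ 111101✓ 111110✓
Round 1: -00100✓ -00101✓ -00110✓ -00111✓ -01100✓ -01110✓ -10010✓ -10011✓ 0-0100✓ 0-0110✓ 00-100✓ 00-110✓ 0001-0✓ 0001-1✓ 00010-✓ 00011-✓ 0011-0✓ 01-010 010-00✓ 010-10✓ 0100-0✓ 0100-1✓ 01000-✓ 01001-✓ 0101-0✓ 1-0010✓ 1-0011✓ 1-0101✓ 1-1101✓ 1-1110 10-100✓ 10-101✓ 10-110✓ 10-111✓ 100-10✓ 100-11✓ 10001-✓ 1001-0✓ 1001-1✓ 10010-✓ 10011-✓ 101-00 1011-0✓ 1011-1✓ 10110-✓ 10111-✓ 11-101✓ 11001-✓ 111-01
Round 2: -0-100✓ -0-110✓ -001-0✓ -001-1✓ -0010-✓ -0011-✓ -011-0✓ -1001- 0-01-0 00-1-0✓ 0001--✓ 010--0 0100-- 1--101 1-001- 10-1-0✓ 10-1-1✓ 10-10-✓ 10-11-✓ 100-1- 1001--✓ 1011--✓
Round 3: -0-1-0 -001-- 10-1--
PIs = {-0-1-0, -001--, -1001-, 0-01-0, 001011, 01-010, 010--0, 0100--, 011111, 1--101, 1-001-, 1-1110, 10-1--, 100-1-, 101-00, 111-01}
Coverage chart:
  m4: -0-1-0,-001--,0-01-0
  m6: -0-1-0,-001--,0-01-0
  m7: -001-- ←essential
  m11: 001011 ←essential
  m12: -0-1-0 ←essential
  m14: -0-1-0 ←essential
  m17: 0100-- ←essential
  m18: -1001-,01-010,010--0,0100--
  m19: -1001-,0100--
  m20: 0-01-0,010--0
  m22: 0-01-0,010--0
  m31: 011111 ←essential
  m34: 1-001-,100-1-
  m35: 1-001-,100-1-
  m36: -0-1-0,-001--,10-1--
  m37: -001--,1--101,10-1--
  m38: -0-1-0,-001--,10-1--,100-1-
  m39: -001--,10-1--,100-1-
  m40: 101-00 ←essential
  m44: -0-1-0,10-1--,101-00
  m45: 1--101,10-1--
  m46: -0-1-0,1-1110,10-1--
  m47: 10-1-- ←essential
  m50: -1001-,1-001-
  m51: -1001-,1-001-
  m53: 1--101 ←essential
  m57: 111-01 ←essential
  m61: 1--101,111-01
  m62: 1-1110 ←essential
Essential: -0-1-0, -001--, 001011, 0100--, 011111, 1--101, 1-1110, 10-1--, 101-00, 111-01
Petrick residual → 0-01-0, 1-001-
Min cover (12 terms): b'df' + b'c'd + a'c'df' + a'b'cd'ef + a'bc'd' + a'bcdef + ade'f + ac'd'e + acdef' + ab'd + ab'ce'f' + abce'f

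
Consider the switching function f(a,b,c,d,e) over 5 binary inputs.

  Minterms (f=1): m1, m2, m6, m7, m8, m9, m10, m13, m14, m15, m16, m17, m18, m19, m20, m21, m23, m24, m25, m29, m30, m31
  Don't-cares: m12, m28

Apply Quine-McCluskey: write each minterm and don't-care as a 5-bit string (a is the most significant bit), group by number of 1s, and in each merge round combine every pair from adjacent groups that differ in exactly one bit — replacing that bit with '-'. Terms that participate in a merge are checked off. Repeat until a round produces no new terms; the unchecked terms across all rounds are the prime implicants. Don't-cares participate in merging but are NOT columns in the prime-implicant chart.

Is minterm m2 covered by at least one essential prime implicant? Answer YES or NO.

NO

Round 0: 00001✓ 00010✓ 00110✓ 00111✓ 01000✓ 01001✓ 01010✓ 01100✓ 01101✓ 01110✓ 01111✓ 10000✓ 10001✓ 10010✓ 10011✓ 10100✓ 10101✓ 10111✓ 11000✓ 11001✓ 11100✓ 11101✓ 11110✓ 11111✓
Round 1: -0001✓ -0010 -0111✓ -1000✓ -1001✓ -1100✓ -1101✓ -1110✓ -1111✓ 0-001✓ 0-010✓ 0-110✓ 0-111✓ 00-10✓ 0011-✓ 01-00✓ 01-01✓ 01-10✓ 010-0✓ 0100-✓ 011-0✓ 011-1✓ 0110-✓ 0111-✓ 1-000✓ 1-001✓ 1-100✓ 1-101✓ 1-111✓ 10-00✓ 10-01✓ 10-11✓ 100-0✓ 100-1✓ 1000-✓ 1001-✓ 101-1✓ 1010-✓ 11-00✓ 11-01✓ 1100-✓ 111-0✓ 111-1✓ 1110-✓ 1111-✓
Round 2: --001 --111 -1-00✓ -1-01✓ -100-✓ -11-0✓ -11-1✓ -110-✓ -111-✓ 0--10 0-11- 01--0 01-0-✓ 011--✓ 1--00✓ 1--01✓ 1-00-✓ 1-1-1 1-10-✓ 10--1 10-0-✓ 100-- 11-0-✓ 111--✓
Round 3: -1-0- -11-- 1--0-
PIs = {--001, --111, -0010, -1-0-, -11--, 0--10, 0-11-, 01--0, 1--0-, 1-1-1, 10--1, 100--}
Coverage chart:
  m1: --001 ←essential
  m2: -0010,0--10
  m6: 0--10,0-11-
  m7: --111,0-11-
  m8: -1-0-,01--0
  m9: --001,-1-0-
  m10: 0--10,01--0
  m13: -1-0-,-11--
  m14: -11--,0--10,0-11-,01--0
  m15: --111,-11--,0-11-
  m16: 1--0-,100--
  m17: --001,1--0-,10--1,100--
  m18: -0010,100--
  m19: 10--1,100--
  m20: 1--0- ←essential
  m21: 1--0-,1-1-1,10--1
  m23: --111,1-1-1,10--1
  m24: -1-0-,1--0-
  m25: --001,-1-0-,1--0-
  m29: -1-0-,-11--,1--0-,1-1-1
  m30: -11-- ←essential
  m31: --111,-11--,1-1-1
Essential: --001, -11--, 1--0-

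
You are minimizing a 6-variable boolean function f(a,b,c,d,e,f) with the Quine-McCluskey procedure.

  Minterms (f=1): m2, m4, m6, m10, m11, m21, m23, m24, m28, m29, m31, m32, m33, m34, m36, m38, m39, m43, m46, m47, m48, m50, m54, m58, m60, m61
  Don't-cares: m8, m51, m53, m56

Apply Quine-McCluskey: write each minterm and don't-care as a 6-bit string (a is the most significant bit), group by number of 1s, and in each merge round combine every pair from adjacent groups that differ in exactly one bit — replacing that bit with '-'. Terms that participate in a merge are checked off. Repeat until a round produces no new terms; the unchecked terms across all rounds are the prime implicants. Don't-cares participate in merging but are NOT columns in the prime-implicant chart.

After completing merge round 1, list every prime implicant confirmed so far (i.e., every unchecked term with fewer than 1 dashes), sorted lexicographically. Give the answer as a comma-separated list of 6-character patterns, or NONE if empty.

[col 0] 000010*, 000100*, 000110*, 001000*, 001010*, 001011*, 010101*, 010111*, 011000*, 011100*, 011101*, 011111*, 100000*, 100001*, 100010*, 100100*, 100110*, 100111*, 101011*, 101110*, 101111*, 110000*, 110010*, 110011*, 110101*, 110110*, 111000*, 111010*, 111100*, 111101*
[col 1] -00010*, -00100*, -00110*, -01011, -10101*, -11000*, -11100*, -11101*, 0-1000, 00-010, 000-10*, 0001-0*, 0010-0, 00101-, 01-101*, 01-111*, 0101-1*, 011-00*, 0111-1*, 01110-*, 1-0000*, 1-0010*, 1-0110*, 10-110*, 10-111*, 100-00*, 100-10*, 1000-0*, 10000-, 1001-0*, 10011-*, 101-11, 10111-*, 11-000*, 11-010*, 11-101*, 110-10*, 1100-0*, 11001-, 111-00*, 1110-0*, 11110-*
[col 2] -00-10, -001-0, -1-101, -11-00, -1110-, 01-1-1, 1-0-10, 1-00-0, 10-11-, 100--0, 11-0-0
Prime implicants: -00-10, -001-0, -01011, -1-101, -11-00, -1110-, 0-1000, 00-010, 0010-0, 00101-, 01-1-1, 1-0-10, 1-00-0, 10-11-, 100--0, 10000-, 101-11, 11-0-0, 11001-

NONE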